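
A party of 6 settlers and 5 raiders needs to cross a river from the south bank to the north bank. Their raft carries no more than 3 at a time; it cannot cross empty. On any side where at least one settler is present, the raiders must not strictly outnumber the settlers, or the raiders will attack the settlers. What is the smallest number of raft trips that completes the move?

9

Counting alone: each trip to the north bank takes at most 3 across and each return brings at least 1 back, so after t trips out (and t−1 returns) at most 3t − (t−1) of the 11 are across; that first reaches 11 at t = 5, so at least 9 crossings are needed.
The plan below uses exactly 9 crossings, so it is optimal:
1. 3 raiders → the north bank.  (the south bank: 6S 2R; the north bank: 0S 3R)
2. 1 raider ← the south bank.  (the south bank: 6S 3R; the north bank: 0S 2R)
3. 3 settlers → the north bank.  (the south bank: 3S 3R; the north bank: 3S 2R)
4. 1 settler ← the south bank.  (the south bank: 4S 3R; the north bank: 2S 2R)
5. 2 settlers and 1 raider → the north bank.  (the south bank: 2S 2R; the north bank: 4S 3R)
6. 1 settler ← the south bank.  (the south bank: 3S 2R; the north bank: 3S 3R)
7. 2 settlers and 1 raider → the north bank.  (the south bank: 1S 1R; the north bank: 5S 4R)
8. 1 settler ← the south bank.  (the south bank: 2S 1R; the north bank: 4S 4R)
9. 2 settlers and 1 raider → the north bank.  (the south bank: 0S 0R; the north bank: 6S 5R)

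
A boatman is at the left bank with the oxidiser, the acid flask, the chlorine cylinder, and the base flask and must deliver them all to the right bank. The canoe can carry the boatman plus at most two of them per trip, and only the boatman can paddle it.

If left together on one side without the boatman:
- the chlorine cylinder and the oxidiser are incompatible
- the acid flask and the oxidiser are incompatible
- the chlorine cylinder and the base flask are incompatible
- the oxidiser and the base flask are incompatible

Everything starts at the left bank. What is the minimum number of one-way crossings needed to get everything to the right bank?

Counting alone: the boatman can take at most 2 across per trip to the right bank, so moving all 4 needs at least 2 loaded trips out, with a return between consecutive ones — at least 3 crossings.
The safety rule pushes this higher. Following every safe sequence of crossings, the most of the 4 that can be at the right bank as the canoe arrives there on crossing 3 is 3 — never all 4.
So no plan with fewer than 5 crossings exists, and this one achieves 5:
1. Boatman goes to the right bank with the chlorine cylinder and the oxidiser.  [the left bank: the acid flask, the base flask | the right bank: the chlorine cylinder, the oxidiser]
2. Boatman goes back to the left bank with the oxidiser.  [the left bank: the acid flask, the base flask, the oxidiser | the right bank: the chlorine cylinder]
3. Boatman goes to the right bank with the acid flask and the oxidiser.  [the left bank: the base flask | the right bank: the acid flask, the chlorine cylinder, the oxidiser]
4. Boatman goes back to the left bank with the oxidiser.  [the left bank: the base flask, the oxidiser | the right bank: the acid flask, the chlorine cylinder]
5. Boatman goes to the right bank with the base flask and the oxidiser.  [the left bank: — | the right bank: the acid flask, the base flask, the chlorine cylinder, the oxidiser]

5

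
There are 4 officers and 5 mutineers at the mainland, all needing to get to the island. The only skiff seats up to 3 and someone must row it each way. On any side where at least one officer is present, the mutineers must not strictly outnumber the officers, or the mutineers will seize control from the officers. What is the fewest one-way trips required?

impossible

The mutineers already outnumber the officers at the mainland before anyone moves, so the starting position itself is disallowed.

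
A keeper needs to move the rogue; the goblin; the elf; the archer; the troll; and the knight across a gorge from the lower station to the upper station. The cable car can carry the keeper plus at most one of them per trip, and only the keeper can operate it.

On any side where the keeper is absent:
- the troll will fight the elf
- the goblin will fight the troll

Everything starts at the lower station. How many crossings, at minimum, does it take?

13

Counting alone: the keeper can take at most 1 across per trip to the upper station, so moving all 6 needs at least 6 loaded trips out, with a return between consecutive ones — at least 11 crossings.
The safety rule pushes this higher. Following every safe sequence of crossings, the most of the 6 that can be at the upper station as the cable car arrives there on crossing 11 is 5 — never all 6.
So no plan with fewer than 13 crossings exists, and this one achieves 13:
1. Keeper goes to the upper station with the troll.  [the lower station: the archer, the elf, the goblin, the knight, the rogue | the upper station: the troll]
2. Keeper goes back to the lower station alone.  [the lower station: the archer, the elf, the goblin, the knight, the rogue | the upper station: the troll]
3. Keeper goes to the upper station with the rogue.  [the lower station: the archer, the elf, the goblin, the knight | the upper station: the rogue, the troll]
4. Keeper goes back to the lower station alone.  [the lower station: the archer, the elf, the goblin, the knight | the upper station: the rogue, the troll]
5. Keeper goes to the upper station with the goblin.  [the lower station: the archer, the elf, the knight | the upper station: the goblin, the rogue, the troll]
6. Keeper goes back to the lower station with the troll.  [the lower station: the archer, the elf, the knight, the troll | the upper station: the goblin, the rogue]
7. Keeper goes to the upper station with the elf.  [the lower station: the archer, the knight, the troll | the upper station: the elf, the goblin, the rogue]
8. Keeper goes back to the lower station alone.  [the lower station: the archer, the knight, the troll | the upper station: the elf, the goblin, the rogue]
9. Keeper goes to the upper station with the archer.  [the lower station: the knight, the troll | the upper station: the archer, the elf, the goblin, the rogue]
10. Keeper goes back to the lower station alone.  [the lower station: the knight, the troll | the upper station: the archer, the elf, the goblin, the rogue]
11. Keeper goes to the upper station with the knight.  [the lower station: the troll | the upper station: the archer, the elf, the goblin, the knight, the rogue]
12. Keeper goes back to the lower station alone.  [the lower station: the troll | the upper station: the archer, the elf, the goblin, the knight, the rogue]
13. Keeper goes to the upper station with the troll.  [the lower station: — | the upper station: the archer, the elf, the goblin, the knight, the rogue, the troll]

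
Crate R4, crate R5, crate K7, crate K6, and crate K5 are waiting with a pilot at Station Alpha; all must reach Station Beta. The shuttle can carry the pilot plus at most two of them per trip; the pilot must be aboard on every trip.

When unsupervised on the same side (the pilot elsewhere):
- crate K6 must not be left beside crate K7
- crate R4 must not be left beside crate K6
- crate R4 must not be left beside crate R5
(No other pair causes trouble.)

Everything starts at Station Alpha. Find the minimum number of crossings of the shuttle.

Counting alone: the pilot can take at most 2 across per trip to Station Beta, so moving all 5 needs at least 3 loaded trips out, with a return between consecutive ones — at least 5 crossings.
The plan below uses exactly 5 crossings, so it is optimal:
1. Pilot goes to Station Beta with crate K7 and crate R4.
2. Pilot goes back to Station Alpha alone.
3. Pilot goes to Station Beta with crate K5.
4. Pilot goes back to Station Alpha alone.
5. Pilot goes to Station Beta with crate K6 and crate R5.

5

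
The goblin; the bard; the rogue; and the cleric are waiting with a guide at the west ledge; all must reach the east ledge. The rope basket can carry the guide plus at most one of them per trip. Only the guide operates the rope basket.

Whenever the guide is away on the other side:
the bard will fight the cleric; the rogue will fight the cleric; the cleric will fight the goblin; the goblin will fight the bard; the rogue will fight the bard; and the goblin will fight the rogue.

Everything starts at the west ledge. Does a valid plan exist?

Whatever the first load, the items left behind include a forbidden pair without the guide. No opening move is safe, so no plan exists.

No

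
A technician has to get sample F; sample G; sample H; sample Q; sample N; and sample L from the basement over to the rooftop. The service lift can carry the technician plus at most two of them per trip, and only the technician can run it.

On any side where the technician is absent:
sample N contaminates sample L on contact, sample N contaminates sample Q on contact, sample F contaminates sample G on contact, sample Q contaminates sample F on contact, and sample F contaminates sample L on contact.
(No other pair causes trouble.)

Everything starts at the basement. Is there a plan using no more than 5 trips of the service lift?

No

Counting alone: the technician can take at most 2 across per trip to the rooftop, so moving all 6 needs at least 3 loaded trips out, with a return between consecutive ones — at least 5 crossings.
The safety rule pushes this higher. Following every safe sequence of crossings, the most of the 6 that can be at the rooftop as the service lift arrives there on crossing 5 is 5 — never all 6.
So the move cannot be finished within 5 crossings. (The shortest complete plan takes 7:)
1. Technician goes to the rooftop with sample F and sample N.  [the basement: sample G, sample H, sample L, sample Q | the rooftop: sample F, sample N]
2. Technician goes back to the basement alone.  [the basement: sample G, sample H, sample L, sample Q | the rooftop: sample F, sample N]
3. Technician goes to the rooftop with sample G and sample H.  [the basement: sample L, sample Q | the rooftop: sample F, sample G, sample H, sample N]
4. Technician goes back to the basement with sample F.  [the basement: sample F, sample L, sample Q | the rooftop: sample G, sample H, sample N]
5. Technician goes to the rooftop with sample L and sample Q.  [the basement: sample F | the rooftop: sample G, sample H, sample L, sample N, sample Q]
6. Technician goes back to the basement with sample N.  [the basement: sample F, sample N | the rooftop: sample G, sample H, sample L, sample Q]
7. Technician goes to the rooftop with sample F and sample N.  [the basement: — | the rooftop: sample F, sample G, sample H, sample L, sample N, sample Q]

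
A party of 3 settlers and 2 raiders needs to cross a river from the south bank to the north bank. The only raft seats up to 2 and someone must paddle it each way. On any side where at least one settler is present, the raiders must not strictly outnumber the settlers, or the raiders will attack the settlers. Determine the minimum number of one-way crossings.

7

Counting alone: each trip to the north bank takes at most 2 across and each return brings at least 1 back, so after t trips out (and t−1 returns) at most 2t − (t−1) of the 5 are across; that first reaches 5 at t = 4, so at least 7 crossings are needed.
The plan below uses exactly 7 crossings, so it is optimal:
1. 2 raiders → the north bank.  (the south bank: 3S 0R; the north bank: 0S 2R)
2. 1 raider ← the south bank.  (the south bank: 3S 1R; the north bank: 0S 1R)
3. 2 settlers → the north bank.  (the south bank: 1S 1R; the north bank: 2S 1R)
4. 1 settler ← the south bank.  (the south bank: 2S 1R; the north bank: 1S 1R)
5. 1 settler and 1 raider → the north bank.  (the south bank: 1S 0R; the north bank: 2S 2R)
6. 1 raider ← the south bank.  (the south bank: 1S 1R; the north bank: 2S 1R)
7. 1 settler and 1 raider → the north bank.  (the south bank: 0S 0R; the north bank: 3S 2R)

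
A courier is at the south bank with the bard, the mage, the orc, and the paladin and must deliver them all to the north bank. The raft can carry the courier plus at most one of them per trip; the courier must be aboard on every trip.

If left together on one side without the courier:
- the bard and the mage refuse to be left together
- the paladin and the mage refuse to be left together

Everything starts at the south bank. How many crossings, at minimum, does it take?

Counting alone: the courier can take at most 1 across per trip to the north bank, so moving all 4 needs at least 4 loaded trips out, with a return between consecutive ones — at least 7 crossings.
The safety rule pushes this higher. Following every safe sequence of crossings, the most of the 4 that can be at the north bank as the raft arrives there on crossing 7 is 3 — never all 4.
So no plan with fewer than 9 crossings exists, and this one achieves 9:
1. Courier goes to the north bank with the mage.  [the south bank: the bard, the orc, the paladin | the north bank: the mage]
2. Courier goes back to the south bank alone.  [the south bank: the bard, the orc, the paladin | the north bank: the mage]
3. Courier goes to the north bank with the bard.  [the south bank: the orc, the paladin | the north bank: the bard, the mage]
4. Courier goes back to the south bank with the mage.  [the south bank: the mage, the orc, the paladin | the north bank: the bard]
5. Courier goes to the north bank with the paladin.  [the south bank: the mage, the orc | the north bank: the bard, the paladin]
6. Courier goes back to the south bank alone.  [the south bank: the mage, the orc | the north bank: the bard, the paladin]
7. Courier goes to the north bank with the orc.  [the south bank: the mage | the north bank: the bard, the orc, the paladin]
8. Courier goes back to the south bank alone.  [the south bank: the mage | the north bank: the bard, the orc, the paladin]
9. Courier goes to the north bank with the mage.  [the south bank: — | the north bank: the bard, the mage, the orc, the paladin]

9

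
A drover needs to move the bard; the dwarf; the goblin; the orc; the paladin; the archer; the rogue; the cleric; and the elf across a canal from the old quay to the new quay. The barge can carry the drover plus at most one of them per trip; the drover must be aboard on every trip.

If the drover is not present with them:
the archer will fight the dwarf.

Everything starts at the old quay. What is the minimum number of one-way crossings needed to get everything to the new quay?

17

Counting alone: the drover can take at most 1 across per trip to the new quay, so moving all 9 needs at least 9 loaded trips out, with a return between consecutive ones — at least 17 crossings.
The plan below uses exactly 17 crossings, so it is optimal:
1. Drover goes to the new quay with the dwarf.
2. Drover goes back to the old quay alone.
3. Drover goes to the new quay with the bard.
4. Drover goes back to the old quay alone.
5. Drover goes to the new quay with the goblin.
6. Drover goes back to the old quay alone.
7. Drover goes to the new quay with the orc.
8. Drover goes back to the old quay alone.
9. Drover goes to the new quay with the paladin.
10. Drover goes back to the old quay alone.
11. Drover goes to the new quay with the rogue.
12. Drover goes back to the old quay alone.
13. Drover goes to the new quay with the cleric.
14. Drover goes back to the old quay alone.
15. Drover goes to the new quay with the elf.
16. Drover goes back to the old quay alone.
17. Drover goes to the new quay with the archer.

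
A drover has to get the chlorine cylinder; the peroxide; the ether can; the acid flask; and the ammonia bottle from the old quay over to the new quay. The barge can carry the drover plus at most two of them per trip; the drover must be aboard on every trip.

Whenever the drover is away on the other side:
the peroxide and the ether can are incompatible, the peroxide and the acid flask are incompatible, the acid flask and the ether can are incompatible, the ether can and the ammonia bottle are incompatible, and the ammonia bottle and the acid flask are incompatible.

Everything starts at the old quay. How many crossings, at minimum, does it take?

Counting alone: the drover can take at most 2 across per trip to the new quay, so moving all 5 needs at least 3 loaded trips out, with a return between consecutive ones — at least 5 crossings.
The safety rule pushes this higher. Following every safe sequence of crossings, the most of the 5 that can be at the new quay as the barge arrives there on crossing 5 is 4 — never all 5.
So no plan with fewer than 7 crossings exists, and this one achieves 7:
1. Drover goes to the new quay with the acid flask and the ether can.  [the old quay: the ammonia bottle, the chlorine cylinder, the peroxide | the new quay: the acid flask, the ether can]
2. Drover goes back to the old quay with the ether can.  [the old quay: the ammonia bottle, the chlorine cylinder, the ether can, the peroxide | the new quay: the acid flask]
3. Drover goes to the new quay with the chlorine cylinder and the ether can.  [the old quay: the ammonia bottle, the peroxide | the new quay: the acid flask, the chlorine cylinder, the ether can]
4. Drover goes back to the old quay with the ether can.  [the old quay: the ammonia bottle, the ether can, the peroxide | the new quay: the acid flask, the chlorine cylinder]
5. Drover goes to the new quay with the ammonia bottle and the peroxide.  [the old quay: the ether can | the new quay: the acid flask, the ammonia bottle, the chlorine cylinder, the peroxide]
6. Drover goes back to the old quay with the acid flask.  [the old quay: the acid flask, the ether can | the new quay: the ammonia bottle, the chlorine cylinder, the peroxide]
7. Drover goes to the new quay with the acid flask and the ether can.  [the old quay: — | the new quay: the acid flask, the ammonia bottle, the chlorine cylinder, the ether can, the peroxide]

7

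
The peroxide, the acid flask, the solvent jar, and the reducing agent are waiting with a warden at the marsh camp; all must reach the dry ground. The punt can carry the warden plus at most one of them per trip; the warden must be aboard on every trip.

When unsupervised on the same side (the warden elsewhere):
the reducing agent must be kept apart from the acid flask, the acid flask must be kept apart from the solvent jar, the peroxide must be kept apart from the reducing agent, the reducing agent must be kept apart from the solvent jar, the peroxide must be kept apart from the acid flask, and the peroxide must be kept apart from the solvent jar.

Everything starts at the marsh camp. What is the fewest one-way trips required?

Whatever the first load, the items left behind include a forbidden pair without the warden. No opening move is safe, so no plan exists.

impossible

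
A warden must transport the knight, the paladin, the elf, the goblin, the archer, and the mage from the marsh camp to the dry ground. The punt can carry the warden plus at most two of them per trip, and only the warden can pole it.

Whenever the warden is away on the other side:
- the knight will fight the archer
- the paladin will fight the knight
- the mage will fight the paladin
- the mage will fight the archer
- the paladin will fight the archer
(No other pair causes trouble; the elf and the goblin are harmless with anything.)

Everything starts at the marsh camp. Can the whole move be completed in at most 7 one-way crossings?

No

Counting alone: the warden can take at most 2 across per trip to the dry ground, so moving all 6 needs at least 3 loaded trips out, with a return between consecutive ones — at least 5 crossings.
The safety rule pushes this higher. Following every safe sequence of crossings, the most of the 6 that can be at the dry ground as the punt arrives there on crossings 5, 7 is 4, 5 respectively — never all 6.
So the move cannot be finished within 7 crossings. (The shortest complete plan takes 9:)
1. Warden goes to the dry ground with the archer and the paladin.  [the marsh camp: the elf, the goblin, the knight, the mage | the dry ground: the archer, the paladin]
2. Warden goes back to the marsh camp with the paladin.  [the marsh camp: the elf, the goblin, the knight, the mage, the paladin | the dry ground: the archer]
3. Warden goes to the dry ground with the knight and the mage.  [the marsh camp: the elf, the goblin, the paladin | the dry ground: the archer, the knight, the mage]
4. Warden goes back to the marsh camp with the archer.  [the marsh camp: the archer, the elf, the goblin, the paladin | the dry ground: the knight, the mage]
5. Warden goes to the dry ground with the elf and the paladin.  [the marsh camp: the archer, the goblin | the dry ground: the elf, the knight, the mage, the paladin]
6. Warden goes back to the marsh camp with the paladin.  [the marsh camp: the archer, the goblin, the paladin | the dry ground: the elf, the knight, the mage]
7. Warden goes to the dry ground with the goblin and the paladin.  [the marsh camp: the archer | the dry ground: the elf, the goblin, the knight, the mage, the paladin]
8. Warden goes back to the marsh camp with the paladin.  [the marsh camp: the archer, the paladin | the dry ground: the elf, the goblin, the knight, the mage]
9. Warden goes to the dry ground with the archer and the paladin.  [the marsh camp: — | the dry ground: the archer, the elf, the goblin, the knight, the mage, the paladin]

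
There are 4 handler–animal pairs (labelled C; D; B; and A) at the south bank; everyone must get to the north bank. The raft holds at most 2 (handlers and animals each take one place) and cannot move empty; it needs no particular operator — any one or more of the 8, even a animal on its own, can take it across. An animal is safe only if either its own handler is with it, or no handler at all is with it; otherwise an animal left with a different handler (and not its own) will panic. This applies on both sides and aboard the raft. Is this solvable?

Following every safe sequence of crossings from the start, the most of the 8 that can be at the north bank as the raft arrives there on crossings 1, 3, 5 is 2, 3, 4 respectively; the best ever achieved is 4 of 8.
From crossing 7 on, no configuration arises that was not already reachable earlier: only 44 distinct safe configurations (who is on which side, and where the raft is) can ever be reached, none of them has everyone across, and every continuation just revisits them. So no valid plan exists.

No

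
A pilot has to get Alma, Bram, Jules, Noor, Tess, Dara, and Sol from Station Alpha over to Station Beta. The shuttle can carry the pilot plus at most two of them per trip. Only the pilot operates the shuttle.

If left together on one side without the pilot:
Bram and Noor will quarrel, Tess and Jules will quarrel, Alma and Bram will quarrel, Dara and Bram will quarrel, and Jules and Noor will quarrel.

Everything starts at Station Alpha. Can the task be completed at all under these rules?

1. Pilot goes to Station Beta with Bram and Jules.  [Station Alpha: Alma, Dara, Noor, Sol, Tess | Station Beta: Bram, Jules]
2. Pilot goes back to Station Alpha alone.  [Station Alpha: Alma, Dara, Noor, Sol, Tess | Station Beta: Bram, Jules]
3. Pilot goes to Station Beta with Alma.  [Station Alpha: Dara, Noor, Sol, Tess | Station Beta: Alma, Bram, Jules]
4. Pilot goes back to Station Alpha with Bram.  [Station Alpha: Bram, Dara, Noor, Sol, Tess | Station Beta: Alma, Jules]
5. Pilot goes to Station Beta with Dara and Noor.  [Station Alpha: Bram, Sol, Tess | Station Beta: Alma, Dara, Jules, Noor]
6. Pilot goes back to Station Alpha with Jules.  [Station Alpha: Bram, Jules, Sol, Tess | Station Beta: Alma, Dara, Noor]
7. Pilot goes to Station Beta with Sol and Tess.  [Station Alpha: Bram, Jules | Station Beta: Alma, Dara, Noor, Sol, Tess]
8. Pilot goes back to Station Alpha alone.  [Station Alpha: Bram, Jules | Station Beta: Alma, Dara, Noor, Sol, Tess]
9. Pilot goes to Station Beta with Bram and Jules.  [Station Alpha: — | Station Beta: Alma, Bram, Dara, Jules, Noor, Sol, Tess]

Yes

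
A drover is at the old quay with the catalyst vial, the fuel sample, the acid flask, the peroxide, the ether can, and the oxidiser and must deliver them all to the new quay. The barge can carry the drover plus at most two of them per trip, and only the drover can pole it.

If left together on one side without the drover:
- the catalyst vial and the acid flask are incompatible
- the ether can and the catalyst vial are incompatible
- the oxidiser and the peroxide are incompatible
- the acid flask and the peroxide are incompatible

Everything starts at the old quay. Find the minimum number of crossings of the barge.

Counting alone: the drover can take at most 2 across per trip to the new quay, so moving all 6 needs at least 3 loaded trips out, with a return between consecutive ones — at least 5 crossings.
The safety rule pushes this higher. Following every safe sequence of crossings, the most of the 6 that can be at the new quay as the barge arrives there on crossing 5 is 5 — never all 6.
So no plan with fewer than 7 crossings exists, and this one achieves 7:
1. Drover goes to the new quay with the catalyst vial and the peroxide.
2. Drover goes back to the old quay alone.
3. Drover goes to the new quay with the acid flask and the fuel sample.
4. Drover goes back to the old quay with the catalyst vial and the peroxide.
5. Drover goes to the new quay with the ether can and the oxidiser.
6. Drover goes back to the old quay alone.
7. Drover goes to the new quay with the catalyst vial and the peroxide.

7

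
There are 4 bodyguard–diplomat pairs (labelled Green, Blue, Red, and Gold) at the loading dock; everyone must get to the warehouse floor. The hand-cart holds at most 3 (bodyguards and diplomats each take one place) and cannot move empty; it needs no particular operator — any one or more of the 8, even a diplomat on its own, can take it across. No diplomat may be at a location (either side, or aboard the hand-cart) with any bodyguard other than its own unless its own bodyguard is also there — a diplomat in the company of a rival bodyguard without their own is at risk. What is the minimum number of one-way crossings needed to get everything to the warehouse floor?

Counting alone: each trip to the warehouse floor takes at most 3 across and each return brings at least 1 back, so after t trips out (and t−1 returns) at most 3t − (t−1) of the 8 are across; that first reaches 8 at t = 4, so at least 7 crossings are needed.
The safety rule pushes this higher. Following every safe sequence of crossings, the most of the 8 that can be at the warehouse floor as the hand-cart arrives there on crossing 7 is 7 — never all 8.
So no plan with fewer than 9 crossings exists, and this one achieves 9:
1. bodyguard Green and diplomat Green cross → the warehouse floor.
2. bodyguard Green crosses ← the loading dock.
3. bodyguard Blue, bodyguard Green, and diplomat Blue cross → the warehouse floor.
4. bodyguard Green and diplomat Green cross ← the loading dock.
5. bodyguard Gold, bodyguard Green, and bodyguard Red cross → the warehouse floor.
6. diplomat Blue crosses ← the loading dock.
7. diplomat Blue and diplomat Green cross → the warehouse floor.
8. diplomat Green crosses ← the loading dock.
9. diplomat Gold, diplomat Green, and diplomat Red cross → the warehouse floor.

9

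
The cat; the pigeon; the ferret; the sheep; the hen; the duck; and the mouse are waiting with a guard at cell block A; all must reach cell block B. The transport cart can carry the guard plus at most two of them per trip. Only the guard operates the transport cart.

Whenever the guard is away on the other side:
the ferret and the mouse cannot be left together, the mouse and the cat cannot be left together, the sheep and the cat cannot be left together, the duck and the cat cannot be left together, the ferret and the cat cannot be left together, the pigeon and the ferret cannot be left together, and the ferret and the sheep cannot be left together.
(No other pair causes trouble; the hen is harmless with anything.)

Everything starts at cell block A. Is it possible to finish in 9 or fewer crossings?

No

Counting alone: the guard can take at most 2 across per trip to cell block B, so moving all 7 needs at least 4 loaded trips out, with a return between consecutive ones — at least 7 crossings.
The safety rule pushes this higher. Following every safe sequence of crossings, the most of the 7 that can be at cell block B as the transport cart arrives there on crossings 7, 9 is 5, 6 respectively — never all 7.
So the move cannot be finished within 9 crossings. (The shortest complete plan takes 11:)
1. Guard goes to cell block B with the cat and the ferret.
2. Guard goes back to cell block A with the cat.
3. Guard goes to cell block B with the cat and the pigeon.
4. Guard goes back to cell block A with the ferret.
5. Guard goes to cell block B with the ferret and the hen.
6. Guard goes back to cell block A with the ferret.
7. Guard goes to cell block B with the mouse and the sheep.
8. Guard goes back to cell block A with the cat.
9. Guard goes to cell block B with the cat and the duck.
10. Guard goes back to cell block A with the cat.
11. Guard goes to cell block B with the cat and the ferret.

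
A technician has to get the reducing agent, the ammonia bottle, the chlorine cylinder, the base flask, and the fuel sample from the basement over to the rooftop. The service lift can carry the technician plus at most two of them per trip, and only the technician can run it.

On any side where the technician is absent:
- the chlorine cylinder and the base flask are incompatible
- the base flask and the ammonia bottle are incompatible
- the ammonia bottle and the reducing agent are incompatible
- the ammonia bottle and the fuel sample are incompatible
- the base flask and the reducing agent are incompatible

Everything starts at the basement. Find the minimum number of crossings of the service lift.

Counting alone: the technician can take at most 2 across per trip to the rooftop, so moving all 5 needs at least 3 loaded trips out, with a return between consecutive ones — at least 5 crossings.
The safety rule pushes this higher. Following every safe sequence of crossings, the most of the 5 that can be at the rooftop as the service lift arrives there on crossing 5 is 4 — never all 5.
So no plan with fewer than 7 crossings exists, and this one achieves 7:
1. Technician goes to the rooftop with the ammonia bottle and the base flask.  [the basement: the chlorine cylinder, the fuel sample, the reducing agent | the rooftop: the ammonia bottle, the base flask]
2. Technician goes back to the basement with the ammonia bottle.  [the basement: the ammonia bottle, the chlorine cylinder, the fuel sample, the reducing agent | the rooftop: the base flask]
3. Technician goes to the rooftop with the fuel sample and the reducing agent.  [the basement: the ammonia bottle, the chlorine cylinder | the rooftop: the base flask, the fuel sample, the reducing agent]
4. Technician goes back to the basement with the reducing agent.  [the basement: the ammonia bottle, the chlorine cylinder, the reducing agent | the rooftop: the base flask, the fuel sample]
5. Technician goes to the rooftop with the chlorine cylinder and the reducing agent.  [the basement: the ammonia bottle | the rooftop: the base flask, the chlorine cylinder, the fuel sample, the reducing agent]
6. Technician goes back to the basement with the base flask.  [the basement: the ammonia bottle, the base flask | the rooftop: the chlorine cylinder, the fuel sample, the reducing agent]
7. Technician goes to the rooftop with the ammonia bottle and the base flask.  [the basement: — | the rooftop: the ammonia bottle, the base flask, the chlorine cylinder, the fuel sample, the reducing agent]

7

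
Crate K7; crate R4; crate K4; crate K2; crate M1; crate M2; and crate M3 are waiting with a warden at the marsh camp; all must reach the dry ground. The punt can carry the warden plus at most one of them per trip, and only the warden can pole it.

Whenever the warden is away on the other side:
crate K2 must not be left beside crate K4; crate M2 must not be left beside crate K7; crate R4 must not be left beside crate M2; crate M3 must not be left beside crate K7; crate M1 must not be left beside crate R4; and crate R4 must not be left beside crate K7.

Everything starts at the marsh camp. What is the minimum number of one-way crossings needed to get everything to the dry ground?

impossible

Whatever the first load, the items left behind include a forbidden pair without the warden. No opening move is safe, so no plan exists.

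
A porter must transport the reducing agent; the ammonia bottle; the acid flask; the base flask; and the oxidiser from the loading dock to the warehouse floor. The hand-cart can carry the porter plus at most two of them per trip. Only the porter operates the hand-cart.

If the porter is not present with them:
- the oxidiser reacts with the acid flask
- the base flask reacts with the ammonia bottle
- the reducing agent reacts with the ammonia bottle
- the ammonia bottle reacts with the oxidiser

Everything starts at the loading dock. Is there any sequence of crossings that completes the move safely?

Yes

1. Porter goes to the warehouse floor with the acid flask and the ammonia bottle.  [the loading dock: the base flask, the oxidiser, the reducing agent | the warehouse floor: the acid flask, the ammonia bottle]
2. Porter goes back to the loading dock alone.  [the loading dock: the base flask, the oxidiser, the reducing agent | the warehouse floor: the acid flask, the ammonia bottle]
3. Porter goes to the warehouse floor with the base flask and the reducing agent.  [the loading dock: the oxidiser | the warehouse floor: the acid flask, the ammonia bottle, the base flask, the reducing agent]
4. Porter goes back to the loading dock with the ammonia bottle.  [the loading dock: the ammonia bottle, the oxidiser | the warehouse floor: the acid flask, the base flask, the reducing agent]
5. Porter goes to the warehouse floor with the ammonia bottle and the oxidiser.  [the loading dock: — | the warehouse floor: the acid flask, the ammonia bottle, the base flask, the oxidiser, the reducing agent]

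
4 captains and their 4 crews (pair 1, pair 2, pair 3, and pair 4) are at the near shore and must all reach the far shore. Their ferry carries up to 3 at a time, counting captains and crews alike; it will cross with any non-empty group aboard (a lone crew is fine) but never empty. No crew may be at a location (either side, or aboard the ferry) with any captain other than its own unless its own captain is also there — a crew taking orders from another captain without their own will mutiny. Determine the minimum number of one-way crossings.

Counting alone: each trip to the far shore takes at most 3 across and each return brings at least 1 back, so after t trips out (and t−1 returns) at most 3t − (t−1) of the 8 are across; that first reaches 8 at t = 4, so at least 7 crossings are needed.
The safety rule pushes this higher. Following every safe sequence of crossings, the most of the 8 that can be at the far shore as the ferry arrives there on crossing 7 is 7 — never all 8.
So no plan with fewer than 9 crossings exists, and this one achieves 9:
1. captain 1 and crew 1 cross → the far shore.
2. captain 1 crosses ← the near shore.
3. captain 1, captain 2, and crew 2 cross → the far shore.
4. captain 1 and crew 1 cross ← the near shore.
5. captain 1, captain 3, and captain 4 cross → the far shore.
6. crew 2 crosses ← the near shore.
7. crew 1 and crew 2 cross → the far shore.
8. crew 1 crosses ← the near shore.
9. crew 1, crew 3, and crew 4 cross → the far shore.

9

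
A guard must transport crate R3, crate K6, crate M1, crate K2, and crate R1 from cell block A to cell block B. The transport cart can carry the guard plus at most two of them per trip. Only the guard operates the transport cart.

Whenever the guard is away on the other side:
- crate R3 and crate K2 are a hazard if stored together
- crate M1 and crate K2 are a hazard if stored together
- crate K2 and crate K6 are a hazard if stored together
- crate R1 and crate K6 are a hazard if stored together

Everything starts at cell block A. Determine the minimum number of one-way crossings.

Counting alone: the guard can take at most 2 across per trip to cell block B, so moving all 5 needs at least 3 loaded trips out, with a return between consecutive ones — at least 5 crossings.
The plan below uses exactly 5 crossings, so it is optimal:
1. Guard goes to cell block B with crate K2 and crate K6.  [cell block A: crate M1, crate R1, crate R3 | cell block B: crate K2, crate K6]
2. Guard goes back to cell block A with crate K2.  [cell block A: crate K2, crate M1, crate R1, crate R3 | cell block B: crate K6]
3. Guard goes to cell block B with crate M1 and crate R3.  [cell block A: crate K2, crate R1 | cell block B: crate K6, crate M1, crate R3]
4. Guard goes back to cell block A alone.  [cell block A: crate K2, crate R1 | cell block B: crate K6, crate M1, crate R3]
5. Guard goes to cell block B with crate K2 and crate R1.  [cell block A: — | cell block B: crate K2, crate K6, crate M1, crate R1, crate R3]

5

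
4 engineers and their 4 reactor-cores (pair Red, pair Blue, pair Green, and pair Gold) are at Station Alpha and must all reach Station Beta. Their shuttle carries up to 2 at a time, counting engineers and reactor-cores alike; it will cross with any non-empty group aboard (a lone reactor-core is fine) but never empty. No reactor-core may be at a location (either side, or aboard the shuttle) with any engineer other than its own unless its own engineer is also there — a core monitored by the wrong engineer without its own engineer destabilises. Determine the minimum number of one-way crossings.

Following every safe sequence of crossings from the start, the most of the 8 that can be at Station Beta as the shuttle arrives there on crossings 1, 3, 5 is 2, 3, 4 respectively; the best ever achieved is 4 of 8.
From crossing 7 on, no configuration arises that was not already reachable earlier: only 44 distinct safe configurations (who is on which side, and where the shuttle is) can ever be reached, none of them has everyone across, and every continuation just revisits them. So no valid plan exists.

impossible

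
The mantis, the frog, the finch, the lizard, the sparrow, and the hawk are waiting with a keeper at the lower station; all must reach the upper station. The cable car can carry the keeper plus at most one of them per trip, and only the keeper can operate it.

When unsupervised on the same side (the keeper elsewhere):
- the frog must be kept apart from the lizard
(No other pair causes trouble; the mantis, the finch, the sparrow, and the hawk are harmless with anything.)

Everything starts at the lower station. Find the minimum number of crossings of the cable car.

11

Counting alone: the keeper can take at most 1 across per trip to the upper station, so moving all 6 needs at least 6 loaded trips out, with a return between consecutive ones — at least 11 crossings.
The plan below uses exactly 11 crossings, so it is optimal:
1. Keeper goes to the upper station with the frog.  [the lower station: the finch, the hawk, the lizard, the mantis, the sparrow | the upper station: the frog]
2. Keeper goes back to the lower station alone.  [the lower station: the finch, the hawk, the lizard, the mantis, the sparrow | the upper station: the frog]
3. Keeper goes to the upper station with the mantis.  [the lower station: the finch, the hawk, the lizard, the sparrow | the upper station: the frog, the mantis]
4. Keeper goes back to the lower station alone.  [the lower station: the finch, the hawk, the lizard, the sparrow | the upper station: the frog, the mantis]
5. Keeper goes to the upper station with the finch.  [the lower station: the hawk, the lizard, the sparrow | the upper station: the finch, the frog, the mantis]
6. Keeper goes back to the lower station alone.  [the lower station: the hawk, the lizard, the sparrow | the upper station: the finch, the frog, the mantis]
7. Keeper goes to the upper station with the sparrow.  [the lower station: the hawk, the lizard | the upper station: the finch, the frog, the mantis, the sparrow]
8. Keeper goes back to the lower station alone.  [the lower station: the hawk, the lizard | the upper station: the finch, the frog, the mantis, the sparrow]
9. Keeper goes to the upper station with the hawk.  [the lower station: the lizard | the upper station: the finch, the frog, the hawk, the mantis, the sparrow]
10. Keeper goes back to the lower station alone.  [the lower station: the lizard | the upper station: the finch, the frog, the hawk, the mantis, the sparrow]
11. Keeper goes to the upper station with the lizard.  [the lower station: — | the upper station: the finch, the frog, the hawk, the lizard, the mantis, the sparrow]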